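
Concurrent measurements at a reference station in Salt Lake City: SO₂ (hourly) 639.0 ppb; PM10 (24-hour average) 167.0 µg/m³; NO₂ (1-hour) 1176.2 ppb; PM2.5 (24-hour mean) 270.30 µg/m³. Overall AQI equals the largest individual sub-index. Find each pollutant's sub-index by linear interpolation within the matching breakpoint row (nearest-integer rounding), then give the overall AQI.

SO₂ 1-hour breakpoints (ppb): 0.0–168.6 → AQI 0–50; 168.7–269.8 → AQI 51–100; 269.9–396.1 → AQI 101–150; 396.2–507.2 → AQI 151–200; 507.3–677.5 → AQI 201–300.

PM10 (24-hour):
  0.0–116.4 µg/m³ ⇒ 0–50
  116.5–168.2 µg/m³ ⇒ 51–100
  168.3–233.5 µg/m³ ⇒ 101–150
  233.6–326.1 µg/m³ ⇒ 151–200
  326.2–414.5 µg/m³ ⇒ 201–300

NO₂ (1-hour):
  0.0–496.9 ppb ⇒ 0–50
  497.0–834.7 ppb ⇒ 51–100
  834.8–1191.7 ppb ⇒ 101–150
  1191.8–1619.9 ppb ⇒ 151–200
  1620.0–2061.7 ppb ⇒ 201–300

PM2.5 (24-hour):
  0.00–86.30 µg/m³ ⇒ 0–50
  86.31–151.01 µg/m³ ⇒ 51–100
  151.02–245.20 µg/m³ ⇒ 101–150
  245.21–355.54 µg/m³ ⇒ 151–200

SO₂: 639.0 ∈ [507.3, 677.5] ↔ index [201, 300].
201 + (639.0−507.3)·(300−201)/(677.5−507.3) = 201 + 131.7·99/170.2 ≈ 277.61, so AQI = 278.
PM10: row 116.5–168.2 (AQI 51–100). (100−51)·(167.0−116.5)/(168.2−116.5) + 51 = 49·50.5/51.7 + 51 ≈ 98.86 → 99.
NO₂: 1176.2 lies in 834.8–1191.7, so I_lo=101, I_hi=150, C_lo=834.8, C_hi=1191.7.
(150−101)/(1191.7−834.8) × (1176.2−834.8) + 101 = 49/356.9 × 341.4 + 101 ≈ 147.87 → 148.
PM2.5: 270.30 ∈ [245.21, 355.54] ↔ index [151, 200].
151 + (270.30−245.21)·(200−151)/(355.54−245.21) = 151 + 25.09·49/110.33 ≈ 162.14, so AQI = 162.
Sub-indices: SO₂→278, PM10→99, NO₂→148, PM2.5→162. Overall AQI = max = 278; dominant pollutant is SO₂.
AQI 278: Very Unhealthy.

278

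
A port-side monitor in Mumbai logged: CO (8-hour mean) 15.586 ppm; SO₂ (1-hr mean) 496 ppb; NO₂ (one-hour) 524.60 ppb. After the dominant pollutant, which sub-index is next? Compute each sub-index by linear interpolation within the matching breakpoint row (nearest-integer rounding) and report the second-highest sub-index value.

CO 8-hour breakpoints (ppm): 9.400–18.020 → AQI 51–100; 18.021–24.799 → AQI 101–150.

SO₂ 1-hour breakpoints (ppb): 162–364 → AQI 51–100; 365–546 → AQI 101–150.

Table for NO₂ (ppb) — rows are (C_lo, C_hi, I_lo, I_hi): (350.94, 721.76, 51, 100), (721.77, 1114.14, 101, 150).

CO: 15.586 lies in 9.400–18.020, so I_lo=51, I_hi=100, C_lo=9.400, C_hi=18.020.
(100−51)/(18.020−9.400) × (15.586−9.400) + 51 = 49/8.620 × 6.186 + 51 ≈ 86.16 → 86.
SO₂: row 365–546 (AQI 101–150). (150−101)·(496−365)/(546−365) + 101 = 49·131/181 + 101 ≈ 136.46 → 136.
NO₂: 524.60 ∈ [350.94, 721.76] ↔ index [51, 100].
51 + (524.60−350.94)·(100−51)/(721.76−350.94) = 51 + 173.66·49/370.82 ≈ 73.95, so AQI = 74.
Sub-indices: CO→86, SO₂→136, NO₂→74. Ranked high→low: 136, 86, 74. Second-highest sub-index = 86.

86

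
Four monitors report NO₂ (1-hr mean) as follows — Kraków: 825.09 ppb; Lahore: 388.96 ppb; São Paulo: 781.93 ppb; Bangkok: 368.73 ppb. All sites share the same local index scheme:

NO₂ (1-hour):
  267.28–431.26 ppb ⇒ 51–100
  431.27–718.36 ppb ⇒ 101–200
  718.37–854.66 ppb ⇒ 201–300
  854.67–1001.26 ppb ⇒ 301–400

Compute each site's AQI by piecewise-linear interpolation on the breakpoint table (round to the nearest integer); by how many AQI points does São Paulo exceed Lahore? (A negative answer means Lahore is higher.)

160

Kraków 825.09: bracket 718.37–854.66 → index 201–300; slope 99/136.29, offset 106.72.
AQI = 201 + 99/136.29·106.72 ≈ 278.52 ⇒ 279.
Lahore: row 267.28–431.26 (AQI 51–100). (100−51)·(388.96−267.28)/(431.26−267.28) + 51 = 49·121.68/163.98 + 51 ≈ 87.36 → 87.
São Paulo: 781.93 ∈ [718.37, 854.66] ↔ index [201, 300].
201 + (781.93−718.37)·(300−201)/(854.66−718.37) = 201 + 63.56·99/136.29 ≈ 247.17, so AQI = 247.
Bangkok: 368.73 lies in 267.28–431.26, so I_lo=51, I_hi=100, C_lo=267.28, C_hi=431.26.
(100−51)/(431.26−267.28) × (368.73−267.28) + 51 = 49/163.98 × 101.45 + 51 ≈ 81.31 → 81.
AQIs: Kraków=279, Lahore=87, São Paulo=247, Bangkok=81. São Paulo (247) − Lahore (87) = 160.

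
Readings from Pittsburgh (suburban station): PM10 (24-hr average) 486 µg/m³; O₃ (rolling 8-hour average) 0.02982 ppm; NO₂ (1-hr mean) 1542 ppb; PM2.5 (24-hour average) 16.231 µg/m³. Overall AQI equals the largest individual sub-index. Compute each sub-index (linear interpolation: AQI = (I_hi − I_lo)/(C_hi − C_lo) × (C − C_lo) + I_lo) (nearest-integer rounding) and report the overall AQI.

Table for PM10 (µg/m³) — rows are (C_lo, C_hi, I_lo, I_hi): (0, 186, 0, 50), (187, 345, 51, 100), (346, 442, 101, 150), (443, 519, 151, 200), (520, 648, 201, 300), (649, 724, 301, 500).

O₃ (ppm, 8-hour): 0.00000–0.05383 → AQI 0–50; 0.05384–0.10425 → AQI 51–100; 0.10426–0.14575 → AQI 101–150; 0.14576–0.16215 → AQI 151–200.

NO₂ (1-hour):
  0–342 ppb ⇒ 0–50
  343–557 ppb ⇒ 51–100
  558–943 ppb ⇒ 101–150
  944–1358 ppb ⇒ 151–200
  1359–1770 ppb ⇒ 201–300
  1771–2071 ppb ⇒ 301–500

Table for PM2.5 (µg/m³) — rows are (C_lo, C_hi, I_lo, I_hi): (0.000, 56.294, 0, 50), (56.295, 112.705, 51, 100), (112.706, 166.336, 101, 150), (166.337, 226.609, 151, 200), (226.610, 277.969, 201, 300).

245

PM10: 486 ∈ [443, 519] ↔ index [151, 200].
151 + (486−443)·(200−151)/(519−443) = 151 + 43·49/76 ≈ 178.72, so AQI = 179.
O₃ 0.02982: bracket 0.00000–0.05383 → index 0–50; slope 50/0.05383, offset 0.02982.
AQI = 0 + 50/0.05383·0.02982 ≈ 27.70 ⇒ 28.
NO₂: 1542 lies in 1359–1770, so I_lo=201, I_hi=300, C_lo=1359, C_hi=1770.
(300−201)/(1770−1359) × (1542−1359) + 201 = 99/411 × 183 + 201 ≈ 245.08 → 245.
PM2.5: 16.231 ∈ [0.000, 56.294] ↔ index [0, 50].
0 + (16.231−0.000)·(50−0)/(56.294−0.000) = 0 + 16.231·50/56.294 ≈ 14.42, so AQI = 14.
Sub-indices: PM10→179, O₃→28, NO₂→245, PM2.5→14. Overall AQI = max = 245; dominant pollutant is NO₂.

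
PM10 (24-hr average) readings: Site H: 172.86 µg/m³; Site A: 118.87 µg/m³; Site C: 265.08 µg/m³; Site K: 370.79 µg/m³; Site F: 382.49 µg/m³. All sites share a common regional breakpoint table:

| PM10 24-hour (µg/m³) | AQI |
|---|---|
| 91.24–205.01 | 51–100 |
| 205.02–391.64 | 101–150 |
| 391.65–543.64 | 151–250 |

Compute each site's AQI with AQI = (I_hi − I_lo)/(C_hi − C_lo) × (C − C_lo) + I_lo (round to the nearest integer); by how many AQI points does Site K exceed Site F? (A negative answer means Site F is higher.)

Site H: row 91.24–205.01 (AQI 51–100). (100−51)·(172.86−91.24)/(205.01−91.24) + 51 = 49·81.62/113.77 + 51 ≈ 86.15 → 86.
Site A: 118.87 lies in 91.24–205.01, so I_lo=51, I_hi=100, C_lo=91.24, C_hi=205.01.
(100−51)/(205.01−91.24) × (118.87−91.24) + 51 = 49/113.77 × 27.63 + 51 ≈ 62.90 → 63.
Site C: 265.08 ∈ [205.02, 391.64] ↔ index [101, 150].
101 + (265.08−205.02)·(150−101)/(391.64−205.02) = 101 + 60.06·49/186.62 ≈ 116.77, so AQI = 117.
Site K 370.79: bracket 205.02–391.64 → index 101–150; slope 49/186.62, offset 165.77.
AQI = 101 + 49/186.62·165.77 ≈ 144.53 ⇒ 145.
Site F: row 205.02–391.64 (AQI 101–150). (150−101)·(382.49−205.02)/(391.64−205.02) + 101 = 49·177.47/186.62 + 101 ≈ 147.60 → 148.
AQIs: Site H=86, Site A=63, Site C=117, Site K=145, Site F=148. Site K (145) − Site F (148) = -3.

-3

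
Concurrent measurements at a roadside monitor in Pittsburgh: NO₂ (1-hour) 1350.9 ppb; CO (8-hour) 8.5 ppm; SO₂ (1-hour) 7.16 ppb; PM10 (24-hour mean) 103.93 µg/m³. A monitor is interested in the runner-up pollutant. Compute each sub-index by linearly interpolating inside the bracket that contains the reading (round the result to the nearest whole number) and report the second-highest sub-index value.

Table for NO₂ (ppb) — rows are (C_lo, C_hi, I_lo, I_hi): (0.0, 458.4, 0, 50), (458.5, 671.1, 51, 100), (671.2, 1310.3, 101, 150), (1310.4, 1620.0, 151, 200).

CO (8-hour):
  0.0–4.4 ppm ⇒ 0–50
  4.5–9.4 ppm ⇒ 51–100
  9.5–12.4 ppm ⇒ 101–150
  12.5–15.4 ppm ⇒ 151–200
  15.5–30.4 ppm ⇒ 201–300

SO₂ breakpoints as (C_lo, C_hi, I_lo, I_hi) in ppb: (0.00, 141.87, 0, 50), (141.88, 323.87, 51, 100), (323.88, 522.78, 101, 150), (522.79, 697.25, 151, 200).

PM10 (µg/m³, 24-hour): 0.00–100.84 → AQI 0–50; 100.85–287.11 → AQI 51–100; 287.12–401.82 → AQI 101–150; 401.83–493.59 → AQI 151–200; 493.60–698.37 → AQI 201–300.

91

NO₂ 1350.9: bracket 1310.4–1620.0 → index 151–200; slope 49/309.6, offset 40.5.
AQI = 151 + 49/309.6·40.5 ≈ 157.41 ⇒ 157.
CO: row 4.5–9.4 (AQI 51–100). (100−51)·(8.5−4.5)/(9.4−4.5) + 51 = 49·4.0/4.9 + 51 ≈ 91.00 → 91.
SO₂: 7.16 lies in 0.00–141.87, so I_lo=0, I_hi=50, C_lo=0.00, C_hi=141.87.
(50−0)/(141.87−0.00) × (7.16−0.00) + 0 = 50/141.87 × 7.16 + 0 ≈ 2.52 → 3.
PM10: 103.93 lies in 100.85–287.11, so I_lo=51, I_hi=100, C_lo=100.85, C_hi=287.11.
(100−51)/(287.11−100.85) × (103.93−100.85) + 51 = 49/186.26 × 3.08 + 51 ≈ 51.81 → 52.
Sub-indices: NO₂→157, CO→91, SO₂→3, PM10→52. Ranked high→low: 157, 91, 52, 3. Second-highest sub-index = 91.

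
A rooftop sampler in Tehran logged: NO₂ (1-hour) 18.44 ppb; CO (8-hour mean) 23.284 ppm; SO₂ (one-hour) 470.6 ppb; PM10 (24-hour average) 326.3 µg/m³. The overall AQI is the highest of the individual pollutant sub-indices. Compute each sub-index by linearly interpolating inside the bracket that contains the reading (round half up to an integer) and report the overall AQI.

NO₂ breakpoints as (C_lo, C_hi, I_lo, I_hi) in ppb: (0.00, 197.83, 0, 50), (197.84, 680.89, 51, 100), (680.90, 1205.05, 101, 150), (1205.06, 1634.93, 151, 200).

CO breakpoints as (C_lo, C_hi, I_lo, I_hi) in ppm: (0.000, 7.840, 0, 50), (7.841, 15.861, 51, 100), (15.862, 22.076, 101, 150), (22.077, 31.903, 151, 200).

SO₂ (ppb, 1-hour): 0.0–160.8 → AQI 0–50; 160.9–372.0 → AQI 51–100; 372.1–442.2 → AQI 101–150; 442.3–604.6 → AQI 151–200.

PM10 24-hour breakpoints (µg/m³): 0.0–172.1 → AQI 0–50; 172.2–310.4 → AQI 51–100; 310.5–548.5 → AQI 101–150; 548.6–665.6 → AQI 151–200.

NO₂ 18.44: bracket 0.00–197.83 → index 0–50; slope 50/197.83, offset 18.44.
AQI = 0 + 50/197.83·18.44 ≈ 4.66 ⇒ 5.
CO: 23.284 ∈ [22.077, 31.903] ↔ index [151, 200].
151 + (23.284−22.077)·(200−151)/(31.903−22.077) = 151 + 1.207·49/9.826 ≈ 157.02, so AQI = 157.
SO₂: 470.6 lies in 442.3–604.6, so I_lo=151, I_hi=200, C_lo=442.3, C_hi=604.6.
(200−151)/(604.6−442.3) × (470.6−442.3) + 151 = 49/162.3 × 28.3 + 151 ≈ 159.54 → 160.
PM10 326.3: bracket 310.5–548.5 → index 101–150; slope 49/238.0, offset 15.8.
AQI = 101 + 49/238.0·15.8 ≈ 104.25 ⇒ 104.
Sub-indices: NO₂→5, CO→157, SO₂→160, PM10→104. Overall AQI = max = 160; dominant pollutant is SO₂.

160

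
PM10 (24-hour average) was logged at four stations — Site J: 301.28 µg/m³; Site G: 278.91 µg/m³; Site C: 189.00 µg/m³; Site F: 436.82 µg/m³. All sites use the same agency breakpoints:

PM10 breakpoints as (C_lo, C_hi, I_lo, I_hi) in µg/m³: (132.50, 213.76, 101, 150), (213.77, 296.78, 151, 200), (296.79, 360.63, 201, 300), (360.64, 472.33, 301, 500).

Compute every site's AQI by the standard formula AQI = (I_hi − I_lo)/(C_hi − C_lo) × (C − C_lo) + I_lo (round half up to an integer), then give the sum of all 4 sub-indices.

Site J: 301.28 ∈ [296.79, 360.63] ↔ index [201, 300].
201 + (301.28−296.79)·(300−201)/(360.63−296.79) = 201 + 4.49·99/63.84 ≈ 207.96, so AQI = 208.
Site G: row 213.77–296.78 (AQI 151–200). (200−151)·(278.91−213.77)/(296.78−213.77) + 151 = 49·65.14/83.01 + 151 ≈ 189.45 → 189.
Site C: row 132.50–213.76 (AQI 101–150). (150−101)·(189.00−132.50)/(213.76−132.50) + 101 = 49·56.50/81.26 + 101 ≈ 135.07 → 135.
Site F: 436.82 ∈ [360.64, 472.33] ↔ index [301, 500].
301 + (436.82−360.64)·(500−301)/(472.33−360.64) = 301 + 76.18·199/111.69 ≈ 436.73, so AQI = 437.
AQIs: Site J=208, Site G=189, Site C=135, Site F=437. Sum = 208 + 189 + 135 + 437 = 969.

969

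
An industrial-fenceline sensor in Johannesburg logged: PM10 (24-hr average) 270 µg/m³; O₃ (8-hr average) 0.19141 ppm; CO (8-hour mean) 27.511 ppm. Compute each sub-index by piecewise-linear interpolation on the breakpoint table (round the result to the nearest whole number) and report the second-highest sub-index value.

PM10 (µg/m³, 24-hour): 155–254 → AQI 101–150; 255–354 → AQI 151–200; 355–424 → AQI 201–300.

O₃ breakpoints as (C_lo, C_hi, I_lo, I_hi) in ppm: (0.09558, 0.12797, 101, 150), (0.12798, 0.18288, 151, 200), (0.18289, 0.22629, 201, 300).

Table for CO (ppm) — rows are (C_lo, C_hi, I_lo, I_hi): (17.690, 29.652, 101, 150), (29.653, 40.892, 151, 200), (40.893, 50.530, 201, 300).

158

PM10 270: bracket 255–354 → index 151–200; slope 49/99, offset 15.
AQI = 151 + 49/99·15 ≈ 158.42 ⇒ 158.
O₃ 0.19141: bracket 0.18289–0.22629 → index 201–300; slope 99/0.04340, offset 0.00852.
AQI = 201 + 99/0.04340·0.00852 ≈ 220.44 ⇒ 220.
CO: 27.511 lies in 17.690–29.652, so I_lo=101, I_hi=150, C_lo=17.690, C_hi=29.652.
(150−101)/(29.652−17.690) × (27.511−17.690) + 101 = 49/11.962 × 9.821 + 101 ≈ 141.23 → 141.
Sub-indices: PM10→158, O₃→220, CO→141. Ranked high→low: 220, 158, 141. Second-highest sub-index = 158.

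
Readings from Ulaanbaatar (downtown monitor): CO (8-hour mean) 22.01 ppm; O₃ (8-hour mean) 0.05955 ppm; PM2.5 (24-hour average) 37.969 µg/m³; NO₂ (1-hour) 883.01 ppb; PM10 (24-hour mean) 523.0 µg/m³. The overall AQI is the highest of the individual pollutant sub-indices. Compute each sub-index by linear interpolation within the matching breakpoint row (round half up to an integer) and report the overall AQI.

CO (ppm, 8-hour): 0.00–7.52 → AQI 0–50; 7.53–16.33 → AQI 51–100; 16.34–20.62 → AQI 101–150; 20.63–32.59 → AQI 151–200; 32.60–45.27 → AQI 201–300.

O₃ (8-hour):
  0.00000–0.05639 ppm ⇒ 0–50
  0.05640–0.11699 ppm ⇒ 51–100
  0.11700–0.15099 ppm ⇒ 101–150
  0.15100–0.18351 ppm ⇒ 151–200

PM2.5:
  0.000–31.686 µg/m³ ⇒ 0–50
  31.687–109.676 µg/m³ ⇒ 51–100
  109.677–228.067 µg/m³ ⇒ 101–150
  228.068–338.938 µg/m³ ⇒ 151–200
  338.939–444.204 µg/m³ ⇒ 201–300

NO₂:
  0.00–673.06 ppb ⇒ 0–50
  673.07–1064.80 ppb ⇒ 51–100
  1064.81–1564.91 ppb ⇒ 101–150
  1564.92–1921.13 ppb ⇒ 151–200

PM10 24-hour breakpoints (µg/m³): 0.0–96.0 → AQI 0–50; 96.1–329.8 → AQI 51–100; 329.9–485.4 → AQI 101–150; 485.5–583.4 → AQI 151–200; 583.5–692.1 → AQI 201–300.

CO: row 20.63–32.59 (AQI 151–200). (200−151)·(22.01−20.63)/(32.59−20.63) + 151 = 49·1.38/11.96 + 151 ≈ 156.65 → 157.
O₃: 0.05955 lies in 0.05640–0.11699, so I_lo=51, I_hi=100, C_lo=0.05640, C_hi=0.11699.
(100−51)/(0.11699−0.05640) × (0.05955−0.05640) + 51 = 49/0.06059 × 0.00315 + 51 ≈ 53.55 → 54.
PM2.5: row 31.687–109.676 (AQI 51–100). (100−51)·(37.969−31.687)/(109.676−31.687) + 51 = 49·6.282/77.989 + 51 ≈ 54.95 → 55.
NO₂ 883.01: bracket 673.07–1064.80 → index 51–100; slope 49/391.73, offset 209.94.
AQI = 51 + 49/391.73·209.94 ≈ 77.26 ⇒ 77.
PM10: row 485.5–583.4 (AQI 151–200). (200−151)·(523.0−485.5)/(583.4−485.5) + 151 = 49·37.5/97.9 + 151 ≈ 169.77 → 170.
Sub-indices: CO→157, O₃→54, PM2.5→55, NO₂→77, PM10→170. Overall AQI = max = 170; dominant pollutant is PM10.

170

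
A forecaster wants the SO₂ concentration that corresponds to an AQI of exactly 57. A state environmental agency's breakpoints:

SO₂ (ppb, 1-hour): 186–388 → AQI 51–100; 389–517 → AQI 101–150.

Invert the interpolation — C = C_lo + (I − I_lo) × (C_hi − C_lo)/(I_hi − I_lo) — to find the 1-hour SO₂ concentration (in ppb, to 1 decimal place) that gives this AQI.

AQI 57 lies in the 51–100 band, which corresponds to 186–388 ppb.
C = 186 + (57−51)×(388−186)/(100−51) = 186 + 6×202/49 ≈ 210.735 ppb → 210.7 ppb to 1 dp.

210.7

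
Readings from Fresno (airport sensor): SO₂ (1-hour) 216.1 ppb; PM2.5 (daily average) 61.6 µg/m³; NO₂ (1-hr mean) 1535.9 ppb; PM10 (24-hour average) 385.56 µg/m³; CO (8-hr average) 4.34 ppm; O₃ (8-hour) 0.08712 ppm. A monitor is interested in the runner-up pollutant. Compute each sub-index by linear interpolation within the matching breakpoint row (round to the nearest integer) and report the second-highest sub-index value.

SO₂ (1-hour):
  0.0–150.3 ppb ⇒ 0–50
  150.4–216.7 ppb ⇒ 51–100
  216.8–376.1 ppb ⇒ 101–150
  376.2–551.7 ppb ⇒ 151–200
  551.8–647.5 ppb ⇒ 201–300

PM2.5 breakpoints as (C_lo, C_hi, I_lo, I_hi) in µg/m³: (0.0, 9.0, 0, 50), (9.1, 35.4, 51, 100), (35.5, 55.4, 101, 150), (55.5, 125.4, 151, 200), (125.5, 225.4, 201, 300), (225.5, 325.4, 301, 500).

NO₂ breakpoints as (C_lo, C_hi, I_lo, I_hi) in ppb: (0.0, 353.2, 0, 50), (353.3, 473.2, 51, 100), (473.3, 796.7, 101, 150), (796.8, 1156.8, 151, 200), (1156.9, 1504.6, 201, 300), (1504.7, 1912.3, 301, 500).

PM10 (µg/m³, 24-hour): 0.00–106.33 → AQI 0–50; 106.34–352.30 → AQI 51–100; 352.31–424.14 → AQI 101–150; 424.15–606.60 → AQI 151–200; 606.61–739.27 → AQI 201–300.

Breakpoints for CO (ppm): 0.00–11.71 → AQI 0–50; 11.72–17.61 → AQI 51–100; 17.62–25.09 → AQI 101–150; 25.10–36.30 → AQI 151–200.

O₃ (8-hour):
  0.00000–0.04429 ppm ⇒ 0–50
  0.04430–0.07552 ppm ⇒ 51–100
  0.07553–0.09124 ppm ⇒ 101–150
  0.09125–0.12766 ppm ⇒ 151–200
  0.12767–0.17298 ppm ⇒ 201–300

SO₂: 216.1 ∈ [150.4, 216.7] ↔ index [51, 100].
51 + (216.1−150.4)·(100−51)/(216.7−150.4) = 51 + 65.7·49/66.3 ≈ 99.56, so AQI = 100.
PM2.5: 61.6 lies in 55.5–125.4, so I_lo=151, I_hi=200, C_lo=55.5, C_hi=125.4.
(200−151)/(125.4−55.5) × (61.6−55.5) + 151 = 49/69.9 × 6.1 + 151 ≈ 155.28 → 155.
NO₂ 1535.9: bracket 1504.7–1912.3 → index 301–500; slope 199/407.6, offset 31.2.
AQI = 301 + 199/407.6·31.2 ≈ 316.23 ⇒ 316.
PM10 385.56: bracket 352.31–424.14 → index 101–150; slope 49/71.83, offset 33.25.
AQI = 101 + 49/71.83·33.25 ≈ 123.68 ⇒ 124.
CO: 4.34 ∈ [0.00, 11.71] ↔ index [0, 50].
0 + (4.34−0.00)·(50−0)/(11.71−0.00) = 0 + 4.34·50/11.71 ≈ 18.53, so AQI = 19.
O₃: 0.08712 ∈ [0.07553, 0.09124] ↔ index [101, 150].
101 + (0.08712−0.07553)·(150−101)/(0.09124−0.07553) = 101 + 0.01159·49/0.01571 ≈ 137.15, so AQI = 137.
Sub-indices: SO₂→100, PM2.5→155, NO₂→316, PM10→124, CO→19, O₃→137. Ranked high→low: 316, 155, 137, 124, 100, 19. Second-highest sub-index = 155.

155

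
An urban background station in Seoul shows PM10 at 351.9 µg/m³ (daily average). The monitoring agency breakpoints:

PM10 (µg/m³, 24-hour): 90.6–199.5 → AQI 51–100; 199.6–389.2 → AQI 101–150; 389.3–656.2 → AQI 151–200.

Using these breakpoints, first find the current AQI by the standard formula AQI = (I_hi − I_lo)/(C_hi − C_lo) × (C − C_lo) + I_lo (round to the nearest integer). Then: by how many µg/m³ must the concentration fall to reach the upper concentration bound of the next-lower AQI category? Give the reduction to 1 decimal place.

152.4

PM10 351.9: bracket 199.6–389.2 → index 101–150; slope 49/189.6, offset 152.3.
AQI = 101 + 49/189.6·152.3 ≈ 140.36 ⇒ 140.
Current AQI 140 is in the Unhealthy for Sensitive Groups range (101–150). The next-lower category tops out at AQI 100, whose upper concentration bound is 199.5 µg/m³.
Reduction needed = 351.9 − 199.5 = 152.4 µg/m³.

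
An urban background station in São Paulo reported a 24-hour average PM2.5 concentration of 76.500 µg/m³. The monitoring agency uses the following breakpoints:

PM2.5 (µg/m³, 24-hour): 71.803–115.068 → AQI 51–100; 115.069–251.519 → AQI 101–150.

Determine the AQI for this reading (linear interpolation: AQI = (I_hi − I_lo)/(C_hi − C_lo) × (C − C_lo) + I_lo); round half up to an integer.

PM2.5: 76.500 ∈ [71.803, 115.068] ↔ index [51, 100].
51 + (76.500−71.803)·(100−51)/(115.068−71.803) = 51 + 4.697·49/43.265 ≈ 56.32, so AQI = 56.

56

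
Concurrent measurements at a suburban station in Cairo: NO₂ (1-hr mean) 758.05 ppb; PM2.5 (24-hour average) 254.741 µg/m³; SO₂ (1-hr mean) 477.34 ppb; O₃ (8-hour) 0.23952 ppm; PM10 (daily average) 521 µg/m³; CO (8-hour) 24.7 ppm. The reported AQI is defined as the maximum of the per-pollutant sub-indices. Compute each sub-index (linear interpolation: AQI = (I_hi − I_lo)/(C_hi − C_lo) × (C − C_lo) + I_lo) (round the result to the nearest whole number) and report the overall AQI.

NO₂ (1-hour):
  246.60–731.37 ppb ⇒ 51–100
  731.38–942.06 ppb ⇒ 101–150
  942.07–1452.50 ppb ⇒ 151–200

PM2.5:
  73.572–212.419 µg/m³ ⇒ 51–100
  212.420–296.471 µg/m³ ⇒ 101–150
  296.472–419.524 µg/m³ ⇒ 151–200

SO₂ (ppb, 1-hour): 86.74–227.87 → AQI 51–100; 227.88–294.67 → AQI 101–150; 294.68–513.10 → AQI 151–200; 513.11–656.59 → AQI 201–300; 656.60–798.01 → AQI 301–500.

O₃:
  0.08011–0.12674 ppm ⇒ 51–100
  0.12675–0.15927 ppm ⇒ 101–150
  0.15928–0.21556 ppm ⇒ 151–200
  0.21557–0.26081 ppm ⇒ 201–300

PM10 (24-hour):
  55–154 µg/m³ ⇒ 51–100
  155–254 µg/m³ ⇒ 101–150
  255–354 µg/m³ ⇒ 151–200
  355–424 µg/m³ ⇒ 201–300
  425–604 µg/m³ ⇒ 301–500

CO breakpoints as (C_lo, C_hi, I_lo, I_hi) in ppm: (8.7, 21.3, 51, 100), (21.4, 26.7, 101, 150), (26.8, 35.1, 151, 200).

408

NO₂: 758.05 lies in 731.38–942.06, so I_lo=101, I_hi=150, C_lo=731.38, C_hi=942.06.
(150−101)/(942.06−731.38) × (758.05−731.38) + 101 = 49/210.68 × 26.67 + 101 ≈ 107.20 → 107.
PM2.5: row 212.420–296.471 (AQI 101–150). (150−101)·(254.741−212.420)/(296.471−212.420) + 101 = 49·42.321/84.051 + 101 ≈ 125.67 → 126.
SO₂: 477.34 lies in 294.68–513.10, so I_lo=151, I_hi=200, C_lo=294.68, C_hi=513.10.
(200−151)/(513.10−294.68) × (477.34−294.68) + 151 = 49/218.42 × 182.66 + 151 ≈ 191.98 → 192.
O₃: 0.23952 ∈ [0.21557, 0.26081] ↔ index [201, 300].
201 + (0.23952−0.21557)·(300−201)/(0.26081−0.21557) = 201 + 0.02395·99/0.04524 ≈ 253.41, so AQI = 253.
PM10 521: bracket 425–604 → index 301–500; slope 199/179, offset 96.
AQI = 301 + 199/179·96 ≈ 407.73 ⇒ 408.
CO: row 21.4–26.7 (AQI 101–150). (150−101)·(24.7−21.4)/(26.7−21.4) + 101 = 49·3.3/5.3 + 101 ≈ 131.51 → 132.
Sub-indices: NO₂→107, PM2.5→126, SO₂→192, O₃→253, PM10→408, CO→132. Overall AQI = max = 408; dominant pollutant is PM10.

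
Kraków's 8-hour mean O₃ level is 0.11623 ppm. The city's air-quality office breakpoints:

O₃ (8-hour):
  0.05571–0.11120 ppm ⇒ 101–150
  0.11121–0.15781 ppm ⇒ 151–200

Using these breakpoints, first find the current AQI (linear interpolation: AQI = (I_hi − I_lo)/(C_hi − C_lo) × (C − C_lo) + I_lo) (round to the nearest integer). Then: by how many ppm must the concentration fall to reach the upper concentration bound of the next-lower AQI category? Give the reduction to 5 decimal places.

O₃: 0.11623 ∈ [0.11121, 0.15781] ↔ index [151, 200].
151 + (0.11623−0.11121)·(200−151)/(0.15781−0.11121) = 151 + 0.00502·49/0.04660 ≈ 156.28, so AQI = 156.
Current AQI 156 is in the Unhealthy range (151–200). The next-lower category tops out at AQI 150, whose upper concentration bound is 0.11120 ppm.
Reduction needed = 0.11623 − 0.11120 = 0.00503 ppm.

0.00503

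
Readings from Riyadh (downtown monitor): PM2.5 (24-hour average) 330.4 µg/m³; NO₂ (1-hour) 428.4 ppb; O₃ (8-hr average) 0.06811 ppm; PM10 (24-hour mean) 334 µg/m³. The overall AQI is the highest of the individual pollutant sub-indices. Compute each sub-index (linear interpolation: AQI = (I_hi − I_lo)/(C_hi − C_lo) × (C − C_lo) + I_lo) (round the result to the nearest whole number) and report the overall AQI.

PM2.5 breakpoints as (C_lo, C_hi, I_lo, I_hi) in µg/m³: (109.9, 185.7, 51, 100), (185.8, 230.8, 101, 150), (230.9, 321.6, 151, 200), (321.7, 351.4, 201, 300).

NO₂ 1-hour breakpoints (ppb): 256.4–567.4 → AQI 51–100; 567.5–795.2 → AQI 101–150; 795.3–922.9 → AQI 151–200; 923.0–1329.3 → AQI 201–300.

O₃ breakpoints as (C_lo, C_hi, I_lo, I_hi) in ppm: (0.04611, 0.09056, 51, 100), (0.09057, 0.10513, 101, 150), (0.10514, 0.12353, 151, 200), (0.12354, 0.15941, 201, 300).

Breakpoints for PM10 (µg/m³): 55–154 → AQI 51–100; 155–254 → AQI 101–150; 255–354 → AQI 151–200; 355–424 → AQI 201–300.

PM2.5 330.4: bracket 321.7–351.4 → index 201–300; slope 99/29.7, offset 8.7.
AQI = 201 + 99/29.7·8.7 ≈ 230.00 ⇒ 230.
NO₂: 428.4 ∈ [256.4, 567.4] ↔ index [51, 100].
51 + (428.4−256.4)·(100−51)/(567.4−256.4) = 51 + 172.0·49/311.0 ≈ 78.10, so AQI = 78.
O₃: 0.06811 ∈ [0.04611, 0.09056] ↔ index [51, 100].
51 + (0.06811−0.04611)·(100−51)/(0.09056−0.04611) = 51 + 0.02200·49/0.04445 ≈ 75.25, so AQI = 75.
PM10: 334 lies in 255–354, so I_lo=151, I_hi=200, C_lo=255, C_hi=354.
(200−151)/(354−255) × (334−255) + 151 = 49/99 × 79 + 151 ≈ 190.10 → 190.
Sub-indices: PM2.5→230, NO₂→78, O₃→75, PM10→190. Overall AQI = max = 230; dominant pollutant is PM2.5.

230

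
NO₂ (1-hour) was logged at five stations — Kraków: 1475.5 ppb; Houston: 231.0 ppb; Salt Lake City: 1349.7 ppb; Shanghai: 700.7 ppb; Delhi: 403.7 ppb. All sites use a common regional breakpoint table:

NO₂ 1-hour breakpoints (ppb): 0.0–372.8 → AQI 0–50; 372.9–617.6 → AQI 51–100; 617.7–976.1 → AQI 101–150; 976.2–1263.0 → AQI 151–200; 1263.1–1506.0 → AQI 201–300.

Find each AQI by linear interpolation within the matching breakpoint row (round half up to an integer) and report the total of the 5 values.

724

Kraków: 1475.5 ∈ [1263.1, 1506.0] ↔ index [201, 300].
201 + (1475.5−1263.1)·(300−201)/(1506.0−1263.1) = 201 + 212.4·99/242.9 ≈ 287.57, so AQI = 288.
Houston: 231.0 lies in 0.0–372.8, so I_lo=0, I_hi=50, C_lo=0.0, C_hi=372.8.
(50−0)/(372.8−0.0) × (231.0−0.0) + 0 = 50/372.8 × 231.0 + 0 ≈ 30.98 → 31.
Salt Lake City 1349.7: bracket 1263.1–1506.0 → index 201–300; slope 99/242.9, offset 86.6.
AQI = 201 + 99/242.9·86.6 ≈ 236.30 ⇒ 236.
Shanghai: row 617.7–976.1 (AQI 101–150). (150−101)·(700.7−617.7)/(976.1−617.7) + 101 = 49·83.0/358.4 + 101 ≈ 112.35 → 112.
Delhi 403.7: bracket 372.9–617.6 → index 51–100; slope 49/244.7, offset 30.8.
AQI = 51 + 49/244.7·30.8 ≈ 57.17 ⇒ 57.
AQIs: Kraków=288, Houston=31, Salt Lake City=236, Shanghai=112, Delhi=57. Sum = 288 + 31 + 236 + 112 + 57 = 724.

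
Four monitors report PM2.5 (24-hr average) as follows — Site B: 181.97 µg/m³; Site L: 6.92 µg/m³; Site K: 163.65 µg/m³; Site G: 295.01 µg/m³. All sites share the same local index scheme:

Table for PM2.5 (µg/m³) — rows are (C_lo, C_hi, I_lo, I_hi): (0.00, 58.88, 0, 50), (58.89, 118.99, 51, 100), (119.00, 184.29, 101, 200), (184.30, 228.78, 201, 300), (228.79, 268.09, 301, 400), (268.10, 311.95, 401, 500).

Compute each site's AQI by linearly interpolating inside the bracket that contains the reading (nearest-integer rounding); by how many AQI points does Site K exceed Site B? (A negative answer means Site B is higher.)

Site B: 181.97 ∈ [119.00, 184.29] ↔ index [101, 200].
101 + (181.97−119.00)·(200−101)/(184.29−119.00) = 101 + 62.97·99/65.29 ≈ 196.48, so AQI = 196.
Site L 6.92: bracket 0.00–58.88 → index 0–50; slope 50/58.88, offset 6.92.
AQI = 0 + 50/58.88·6.92 ≈ 5.88 ⇒ 6.
Site K 163.65: bracket 119.00–184.29 → index 101–200; slope 99/65.29, offset 44.65.
AQI = 101 + 99/65.29·44.65 ≈ 168.70 ⇒ 169.
Site G: 295.01 ∈ [268.10, 311.95] ↔ index [401, 500].
401 + (295.01−268.10)·(500−401)/(311.95−268.10) = 401 + 26.91·99/43.85 ≈ 461.75, so AQI = 462.
AQIs: Site B=196, Site L=6, Site K=169, Site G=462. Site K (169) − Site B (196) = -27.

-27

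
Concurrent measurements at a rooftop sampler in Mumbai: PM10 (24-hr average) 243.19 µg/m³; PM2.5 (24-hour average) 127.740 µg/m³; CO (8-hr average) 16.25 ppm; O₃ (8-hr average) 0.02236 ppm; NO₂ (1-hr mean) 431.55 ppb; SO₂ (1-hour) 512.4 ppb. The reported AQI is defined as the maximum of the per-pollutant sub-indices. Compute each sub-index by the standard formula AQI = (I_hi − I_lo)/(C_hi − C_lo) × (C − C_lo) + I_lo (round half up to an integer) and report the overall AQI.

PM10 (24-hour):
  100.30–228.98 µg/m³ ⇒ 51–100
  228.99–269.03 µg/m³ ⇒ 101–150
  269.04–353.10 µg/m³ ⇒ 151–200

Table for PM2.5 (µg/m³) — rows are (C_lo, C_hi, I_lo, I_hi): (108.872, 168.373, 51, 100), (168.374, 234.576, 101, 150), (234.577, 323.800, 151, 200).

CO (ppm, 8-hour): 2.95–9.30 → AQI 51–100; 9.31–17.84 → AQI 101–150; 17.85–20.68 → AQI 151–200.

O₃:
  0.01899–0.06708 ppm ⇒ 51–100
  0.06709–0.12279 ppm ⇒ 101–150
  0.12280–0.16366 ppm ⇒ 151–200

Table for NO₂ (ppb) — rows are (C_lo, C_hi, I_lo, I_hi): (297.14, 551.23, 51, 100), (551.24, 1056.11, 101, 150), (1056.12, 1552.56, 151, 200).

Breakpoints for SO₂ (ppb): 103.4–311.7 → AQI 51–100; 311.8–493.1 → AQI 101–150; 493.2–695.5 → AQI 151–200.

PM10 243.19: bracket 228.99–269.03 → index 101–150; slope 49/40.04, offset 14.20.
AQI = 101 + 49/40.04·14.20 ≈ 118.38 ⇒ 118.
PM2.5: row 108.872–168.373 (AQI 51–100). (100−51)·(127.740−108.872)/(168.373−108.872) + 51 = 49·18.868/59.501 + 51 ≈ 66.54 → 67.
CO: row 9.31–17.84 (AQI 101–150). (150−101)·(16.25−9.31)/(17.84−9.31) + 101 = 49·6.94/8.53 + 101 ≈ 140.87 → 141.
O₃: 0.02236 lies in 0.01899–0.06708, so I_lo=51, I_hi=100, C_lo=0.01899, C_hi=0.06708.
(100−51)/(0.06708−0.01899) × (0.02236−0.01899) + 51 = 49/0.04809 × 0.00337 + 51 ≈ 54.43 → 54.
NO₂: row 297.14–551.23 (AQI 51–100). (100−51)·(431.55−297.14)/(551.23−297.14) + 51 = 49·134.41/254.09 + 51 ≈ 76.92 → 77.
SO₂: 512.4 ∈ [493.2, 695.5] ↔ index [151, 200].
151 + (512.4−493.2)·(200−151)/(695.5−493.2) = 151 + 19.2·49/202.3 ≈ 155.65, so AQI = 156.
Sub-indices: PM10→118, PM2.5→67, CO→141, O₃→54, NO₂→77, SO₂→156. Overall AQI = max = 156; dominant pollutant is SO₂.

156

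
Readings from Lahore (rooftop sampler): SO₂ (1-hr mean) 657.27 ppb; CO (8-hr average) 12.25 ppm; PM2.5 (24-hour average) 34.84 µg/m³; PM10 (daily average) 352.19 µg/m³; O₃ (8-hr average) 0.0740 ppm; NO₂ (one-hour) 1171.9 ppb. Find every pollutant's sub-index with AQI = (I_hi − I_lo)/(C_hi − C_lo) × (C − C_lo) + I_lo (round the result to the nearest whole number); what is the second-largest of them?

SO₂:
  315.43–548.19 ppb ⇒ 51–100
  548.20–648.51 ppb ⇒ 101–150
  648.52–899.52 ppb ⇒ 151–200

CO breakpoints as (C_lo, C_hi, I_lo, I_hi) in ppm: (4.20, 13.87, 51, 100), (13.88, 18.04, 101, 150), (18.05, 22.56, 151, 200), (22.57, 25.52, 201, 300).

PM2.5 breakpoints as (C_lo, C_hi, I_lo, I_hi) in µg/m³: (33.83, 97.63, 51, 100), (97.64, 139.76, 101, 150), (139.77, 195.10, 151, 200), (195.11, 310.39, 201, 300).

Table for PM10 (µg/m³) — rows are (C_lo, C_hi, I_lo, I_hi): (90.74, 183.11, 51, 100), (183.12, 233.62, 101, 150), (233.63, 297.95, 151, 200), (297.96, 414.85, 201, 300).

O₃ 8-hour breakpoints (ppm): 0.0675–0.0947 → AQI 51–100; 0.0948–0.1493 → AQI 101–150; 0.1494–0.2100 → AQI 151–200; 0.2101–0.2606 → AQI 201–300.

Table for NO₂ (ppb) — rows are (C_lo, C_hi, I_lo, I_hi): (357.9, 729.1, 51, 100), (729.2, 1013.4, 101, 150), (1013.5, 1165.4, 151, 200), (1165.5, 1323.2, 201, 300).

SO₂: 657.27 lies in 648.52–899.52, so I_lo=151, I_hi=200, C_lo=648.52, C_hi=899.52.
(200−151)/(899.52−648.52) × (657.27−648.52) + 151 = 49/251.00 × 8.75 + 151 ≈ 152.71 → 153.
CO: 12.25 ∈ [4.20, 13.87] ↔ index [51, 100].
51 + (12.25−4.20)·(100−51)/(13.87−4.20) = 51 + 8.05·49/9.67 ≈ 91.79, so AQI = 92.
PM2.5: 34.84 lies in 33.83–97.63, so I_lo=51, I_hi=100, C_lo=33.83, C_hi=97.63.
(100−51)/(97.63−33.83) × (34.84−33.83) + 51 = 49/63.80 × 1.01 + 51 ≈ 51.78 → 52.
PM10 352.19: bracket 297.96–414.85 → index 201–300; slope 99/116.89, offset 54.23.
AQI = 201 + 99/116.89·54.23 ≈ 246.93 ⇒ 247.
O₃: row 0.0675–0.0947 (AQI 51–100). (100−51)·(0.0740−0.0675)/(0.0947−0.0675) + 51 = 49·0.0065/0.0272 + 51 ≈ 62.71 → 63.
NO₂: row 1165.5–1323.2 (AQI 201–300). (300−201)·(1171.9−1165.5)/(1323.2−1165.5) + 201 = 99·6.4/157.7 + 201 ≈ 205.02 → 205.
Sub-indices: SO₂→153, CO→92, PM2.5→52, PM10→247, O₃→63, NO₂→205. Ranked high→low: 247, 205, 153, 92, 63, 52. Second-highest sub-index = 205.

205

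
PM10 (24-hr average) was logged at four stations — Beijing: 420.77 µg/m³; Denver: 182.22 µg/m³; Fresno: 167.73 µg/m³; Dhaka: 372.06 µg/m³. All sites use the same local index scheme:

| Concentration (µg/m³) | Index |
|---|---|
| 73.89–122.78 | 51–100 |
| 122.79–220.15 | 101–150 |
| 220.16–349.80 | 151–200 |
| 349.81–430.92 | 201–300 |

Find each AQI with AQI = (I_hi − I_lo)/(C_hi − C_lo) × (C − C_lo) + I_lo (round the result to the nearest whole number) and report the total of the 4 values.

771

Beijing: row 349.81–430.92 (AQI 201–300). (300−201)·(420.77−349.81)/(430.92−349.81) + 201 = 99·70.96/81.11 + 201 ≈ 287.61 → 288.
Denver 182.22: bracket 122.79–220.15 → index 101–150; slope 49/97.36, offset 59.43.
AQI = 101 + 49/97.36·59.43 ≈ 130.91 ⇒ 131.
Fresno 167.73: bracket 122.79–220.15 → index 101–150; slope 49/97.36, offset 44.94.
AQI = 101 + 49/97.36·44.94 ≈ 123.62 ⇒ 124.
Dhaka: row 349.81–430.92 (AQI 201–300). (300−201)·(372.06−349.81)/(430.92−349.81) + 201 = 99·22.25/81.11 + 201 ≈ 228.16 → 228.
AQIs: Beijing=288, Denver=131, Fresno=124, Dhaka=228. Sum = 288 + 131 + 124 + 228 = 771.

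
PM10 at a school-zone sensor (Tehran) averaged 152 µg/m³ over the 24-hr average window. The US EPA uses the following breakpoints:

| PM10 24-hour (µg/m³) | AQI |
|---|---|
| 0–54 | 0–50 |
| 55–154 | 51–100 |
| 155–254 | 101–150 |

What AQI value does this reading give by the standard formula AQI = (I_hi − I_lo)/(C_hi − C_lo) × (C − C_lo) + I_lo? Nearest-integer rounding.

99

PM10: row 55–154 (AQI 51–100). (100−51)·(152−55)/(154−55) + 51 = 49·97/99 + 51 ≈ 99.01 → 99.
AQI 99 falls in the Moderate category.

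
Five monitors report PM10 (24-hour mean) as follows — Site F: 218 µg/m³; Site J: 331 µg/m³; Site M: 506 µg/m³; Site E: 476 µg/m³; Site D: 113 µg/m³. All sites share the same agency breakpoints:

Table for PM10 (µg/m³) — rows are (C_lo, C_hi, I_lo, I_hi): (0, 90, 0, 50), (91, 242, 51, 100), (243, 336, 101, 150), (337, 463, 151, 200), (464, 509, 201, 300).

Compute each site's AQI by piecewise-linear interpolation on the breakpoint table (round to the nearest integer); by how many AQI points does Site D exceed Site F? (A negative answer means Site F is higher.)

Site F: 218 lies in 91–242, so I_lo=51, I_hi=100, C_lo=91, C_hi=242.
(100−51)/(242−91) × (218−91) + 51 = 49/151 × 127 + 51 ≈ 92.21 → 92.
Site J: 331 ∈ [243, 336] ↔ index [101, 150].
101 + (331−243)·(150−101)/(336−243) = 101 + 88·49/93 ≈ 147.37, so AQI = 147.
Site M: 506 lies in 464–509, so I_lo=201, I_hi=300, C_lo=464, C_hi=509.
(300−201)/(509−464) × (506−464) + 201 = 99/45 × 42 + 201 ≈ 293.40 → 293.
Site E 476: bracket 464–509 → index 201–300; slope 99/45, offset 12.
AQI = 201 + 99/45·12 ≈ 227.40 ⇒ 227.
Site D: 113 lies in 91–242, so I_lo=51, I_hi=100, C_lo=91, C_hi=242.
(100−51)/(242−91) × (113−91) + 51 = 49/151 × 22 + 51 ≈ 58.14 → 58.
AQIs: Site F=92, Site J=147, Site M=293, Site E=227, Site D=58. Site D (58) − Site F (92) = -34.

-34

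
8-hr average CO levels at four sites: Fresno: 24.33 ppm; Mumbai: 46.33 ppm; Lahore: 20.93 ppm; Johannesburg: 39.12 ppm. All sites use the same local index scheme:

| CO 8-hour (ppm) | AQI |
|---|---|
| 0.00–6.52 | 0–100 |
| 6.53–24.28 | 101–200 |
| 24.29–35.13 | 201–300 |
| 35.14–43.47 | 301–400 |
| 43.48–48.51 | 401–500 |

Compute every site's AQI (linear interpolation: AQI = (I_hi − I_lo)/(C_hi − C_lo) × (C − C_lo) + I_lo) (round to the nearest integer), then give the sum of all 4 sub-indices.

1187

Fresno: 24.33 ∈ [24.29, 35.13] ↔ index [201, 300].
201 + (24.33−24.29)·(300−201)/(35.13−24.29) = 201 + 0.04·99/10.84 ≈ 201.37, so AQI = 201.
Mumbai: row 43.48–48.51 (AQI 401–500). (500−401)·(46.33−43.48)/(48.51−43.48) + 401 = 99·2.85/5.03 + 401 ≈ 457.09 → 457.
Lahore: 20.93 lies in 6.53–24.28, so I_lo=101, I_hi=200, C_lo=6.53, C_hi=24.28.
(200−101)/(24.28−6.53) × (20.93−6.53) + 101 = 99/17.75 × 14.40 + 101 ≈ 181.32 → 181.
Johannesburg: row 35.14–43.47 (AQI 301–400). (400−301)·(39.12−35.14)/(43.47−35.14) + 301 = 99·3.98/8.33 + 301 ≈ 348.30 → 348.
AQIs: Fresno=201, Mumbai=457, Lahore=181, Johannesburg=348. Sum = 201 + 457 + 181 + 348 = 1187.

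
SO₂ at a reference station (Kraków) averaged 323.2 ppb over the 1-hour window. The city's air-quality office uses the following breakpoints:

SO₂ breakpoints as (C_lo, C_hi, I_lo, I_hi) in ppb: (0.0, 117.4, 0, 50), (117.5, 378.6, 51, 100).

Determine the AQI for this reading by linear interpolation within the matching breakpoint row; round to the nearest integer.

90

SO₂: row 117.5–378.6 (AQI 51–100). (100−51)·(323.2−117.5)/(378.6−117.5) + 51 = 49·205.7/261.1 + 51 ≈ 89.60 → 90.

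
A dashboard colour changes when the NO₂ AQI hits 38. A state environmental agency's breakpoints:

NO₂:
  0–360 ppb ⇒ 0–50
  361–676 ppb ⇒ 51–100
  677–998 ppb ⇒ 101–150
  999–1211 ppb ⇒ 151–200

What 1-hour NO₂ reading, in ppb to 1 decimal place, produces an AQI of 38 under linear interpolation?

AQI 38 lies in the 0–50 band, which corresponds to 0–360 ppb.
C = 0 + (38−0)×(360−0)/(50−0) = 0 + 38×360/50 ≈ 273.600 ppb → 273.6 ppb to 1 dp.

273.6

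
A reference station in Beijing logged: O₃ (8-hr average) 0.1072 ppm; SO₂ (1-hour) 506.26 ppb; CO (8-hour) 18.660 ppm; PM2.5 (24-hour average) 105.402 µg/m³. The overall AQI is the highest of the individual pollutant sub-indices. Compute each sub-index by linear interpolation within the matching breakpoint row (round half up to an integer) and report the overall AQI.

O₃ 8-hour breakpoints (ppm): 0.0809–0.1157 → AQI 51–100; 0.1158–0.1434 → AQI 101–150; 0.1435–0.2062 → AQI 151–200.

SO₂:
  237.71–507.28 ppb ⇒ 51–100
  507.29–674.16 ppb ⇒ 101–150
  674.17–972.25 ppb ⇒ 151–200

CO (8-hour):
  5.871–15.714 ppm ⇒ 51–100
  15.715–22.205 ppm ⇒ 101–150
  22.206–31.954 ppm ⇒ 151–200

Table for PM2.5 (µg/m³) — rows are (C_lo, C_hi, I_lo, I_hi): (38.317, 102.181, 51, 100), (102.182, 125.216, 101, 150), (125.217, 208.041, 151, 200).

O₃: 0.1072 ∈ [0.0809, 0.1157] ↔ index [51, 100].
51 + (0.1072−0.0809)·(100−51)/(0.1157−0.0809) = 51 + 0.0263·49/0.0348 ≈ 88.03, so AQI = 88.
SO₂ 506.26: bracket 237.71–507.28 → index 51–100; slope 49/269.57, offset 268.55.
AQI = 51 + 49/269.57·268.55 ≈ 99.81 ⇒ 100.
CO 18.660: bracket 15.715–22.205 → index 101–150; slope 49/6.490, offset 2.945.
AQI = 101 + 49/6.490·2.945 ≈ 123.23 ⇒ 123.
PM2.5: 105.402 lies in 102.182–125.216, so I_lo=101, I_hi=150, C_lo=102.182, C_hi=125.216.
(150−101)/(125.216−102.182) × (105.402−102.182) + 101 = 49/23.034 × 3.220 + 101 ≈ 107.85 → 108.
Sub-indices: O₃→88, SO₂→100, CO→123, PM2.5→108. Overall AQI = max = 123; dominant pollutant is CO.
AQI 123: Unhealthy for Sensitive Groups.

123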